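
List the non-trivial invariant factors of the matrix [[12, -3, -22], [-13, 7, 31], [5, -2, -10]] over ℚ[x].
The Jordan structure of A has elementary divisors (x - 3)^3. Arranging the block sizes at each eigenvalue in decreasing order and taking row products gives the invariant factors.

Invariant factors (smallest first, each dividing the next): (x - 3)^3.

Check: the last factor (x - 3)^3 is the minimal polynomial, and the product (x - 3)^3 is the characteristic polynomial.

(x - 3)^3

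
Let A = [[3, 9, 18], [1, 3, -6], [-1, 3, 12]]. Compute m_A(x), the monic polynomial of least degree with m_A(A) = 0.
The characteristic polynomial factors as (x - 6)^3. The minimal polynomial is ∏(x - λ)^{k_λ} where k_λ is the size of the largest Jordan block at λ.

For λ = 6: rank(A - 6I) = 1, and the largest Jordan block has size 2 (the smallest k with rank((A - 6I)^k) = rank((A - 6I)^(k+1))).

So m_A(x) = (x - 6)^2.

m_A(x) = (x - 6)^2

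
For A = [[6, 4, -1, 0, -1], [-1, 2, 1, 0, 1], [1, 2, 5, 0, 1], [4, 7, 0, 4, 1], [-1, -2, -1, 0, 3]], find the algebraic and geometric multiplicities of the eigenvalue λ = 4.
The characteristic polynomial is (x - 4)^5, so the factor x - 4 appears with exponent 5: the algebraic multiplicity is 5.

rank(A - 4I) = 3, so the eigenspace has dimension 5 - 3 = 2: the geometric multiplicity is 2.

Since 2 < 5, A is not diagonalizable.

algebraic multiplicity 5, geometric multiplicity 2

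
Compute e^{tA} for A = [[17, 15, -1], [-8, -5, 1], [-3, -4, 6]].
e^{tA} = [[(2*t^2 + 11*t + 1)*e^{6*t}, t*(2*t + 15)*e^{6*t}, t*(2*t - 1)*e^{6*t}], [t*(-3*t - 16)*e^{6*t}/2, (-3*t^2 - 22*t + 2)*e^{6*t}/2, t*(2 - 3*t)*e^{6*t}/2], [t*(-t - 6)*e^{6*t}/2, t*(-t - 8)*e^{6*t}/2, (2 - t^2)*e^{6*t}/2]]

A has Jordan form J = [[6, 1, 0], [0, 6, 1], [0, 0, 6]] with A = PJP^{-1}, so e^{tA} = P e^{tJ} P^{-1}.

For a Jordan block J_k(λ), e^{tJ_k(λ)} = e^{λt} · (I + tN + t^2 N^2/2! + ... + t^{k-1} N^{k-1}/(k-1)!) where N is the nilpotent superdiagonal part.

Assembling the blocks and conjugating back gives the entries of e^{tA} as shown above.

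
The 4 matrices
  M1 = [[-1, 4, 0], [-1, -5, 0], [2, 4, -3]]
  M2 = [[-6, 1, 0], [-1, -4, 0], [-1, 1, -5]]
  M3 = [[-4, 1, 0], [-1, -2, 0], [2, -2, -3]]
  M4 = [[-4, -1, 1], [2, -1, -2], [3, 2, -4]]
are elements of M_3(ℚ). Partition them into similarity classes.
Characteristic polynomials: χ_{M1} = (x + 3)^3, χ_{M2} = (x + 5)^3, χ_{M3} = (x + 3)^3, χ_{M4} = (x + 3)^3.

{M1, M3}: invariant factors x + 3, (x + 3)^2.

{M2}: invariant factors x + 5, (x + 5)^2.

{M4}: invariant factors (x + 3)^3.

Matrices are similar if and only if their invariant-factor lists agree; the partition into similarity classes is {M1, M3}, {M2}, {M4}.

3 classes: {M1, M3}, {M2}, {M4}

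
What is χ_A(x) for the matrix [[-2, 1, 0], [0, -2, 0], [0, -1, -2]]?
χ_A(x) = (x + 2)^3

xI - A = [[x + 2, -1, 0], [0, x + 2, 0], [0, 1, x + 2]].

Expanding det(xI - A) along the first row:
det(xI - A) = + (x + 2)·det([[x + 2, 0], [1, x + 2]]) - (-1)·det([[0, 0], [0, x + 2]]) + (0)·det([[0, x + 2], [0, 1]]).

Evaluating gives χ_A(x) = x^3 + 6x^2 + 12x + 8 = (x + 2)^3.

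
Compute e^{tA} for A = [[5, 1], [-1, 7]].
e^{tA} = [[(1 - t)*e^{6*t}, t*e^{6*t}], [-t*e^{6*t}, (t + 1)*e^{6*t}]]

A has Jordan form J = [[6, 1], [0, 6]] with A = PJP^{-1}, so e^{tA} = P e^{tJ} P^{-1}.

For a Jordan block J_k(λ), e^{tJ_k(λ)} = e^{λt} · (I + tN + t^2 N^2/2! + ... + t^{k-1} N^{k-1}/(k-1)!) where N is the nilpotent superdiagonal part.

Assembling the blocks and conjugating back gives the entries of e^{tA} as shown above.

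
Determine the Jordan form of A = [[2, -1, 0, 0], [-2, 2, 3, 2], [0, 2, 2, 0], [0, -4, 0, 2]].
J = [[2, 1, 0, 0], [0, 2, 1, 0], [0, 0, 2, 0], [0, 0, 0, 2]]

The characteristic polynomial is det(xI - A) = (x - 2)^4, so the eigenvalues are 2 (algebraic multiplicity 4).

For λ = 2: rank(A - 2I) = 2, rank((A - 2I)^2) = 1, rank((A - 2I)^3) = 0. The eigenspace has dimension 4 - 2 = 2, so there are 2 Jordan blocks; the rank sequence gives block sizes [3, 1].

Assembling the blocks gives the Jordan form J above.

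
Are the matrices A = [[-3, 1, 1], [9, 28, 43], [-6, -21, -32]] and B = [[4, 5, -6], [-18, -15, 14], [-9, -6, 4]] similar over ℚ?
Two matrices over a field are similar if and only if they have the same invariant factors.

Both A and B have characteristic polynomial (x + 2)^2(x + 3) and minimal polynomial (x + 2)^2(x + 3). Computing further, both have invariant factors (x + 2)^2(x + 3). Hence A and B are similar.

Yes.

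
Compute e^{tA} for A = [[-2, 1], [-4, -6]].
e^{tA} = [[(2*t + 1)*e^{-4*t}, t*e^{-4*t}], [-4*t*e^{-4*t}, (1 - 2*t)*e^{-4*t}]]

A has Jordan form J = [[-4, 1], [0, -4]] with A = PJP^{-1}, so e^{tA} = P e^{tJ} P^{-1}.

For a Jordan block J_k(λ), e^{tJ_k(λ)} = e^{λt} · (I + tN + t^2 N^2/2! + ... + t^{k-1} N^{k-1}/(k-1)!) where N is the nilpotent superdiagonal part.

Assembling the blocks and conjugating back gives the entries of e^{tA} as shown above.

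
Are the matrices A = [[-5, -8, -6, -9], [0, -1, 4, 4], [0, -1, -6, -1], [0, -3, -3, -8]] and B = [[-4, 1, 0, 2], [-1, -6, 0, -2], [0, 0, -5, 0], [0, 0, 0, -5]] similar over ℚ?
No.

Both have characteristic polynomial (x + 5)^4, but the minimal polynomial of A is (x + 5)^3 while the minimal polynomial of B is (x + 5)^2. The minimal polynomial is a similarity invariant, so A and B are not similar.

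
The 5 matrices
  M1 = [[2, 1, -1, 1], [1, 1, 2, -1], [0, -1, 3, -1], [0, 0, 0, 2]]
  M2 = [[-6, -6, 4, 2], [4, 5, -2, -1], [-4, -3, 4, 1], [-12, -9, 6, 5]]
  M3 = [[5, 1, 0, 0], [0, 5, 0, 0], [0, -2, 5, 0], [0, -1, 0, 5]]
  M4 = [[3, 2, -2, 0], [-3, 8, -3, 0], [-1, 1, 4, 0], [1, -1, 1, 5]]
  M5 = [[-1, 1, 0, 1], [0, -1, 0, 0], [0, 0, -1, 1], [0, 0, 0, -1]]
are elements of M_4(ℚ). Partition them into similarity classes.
Characteristic polynomials: χ_{M1} = (x - 2)^4, χ_{M2} = (x - 2)^4, χ_{M3} = (x - 5)^4, χ_{M4} = (x - 5)^4, χ_{M5} = (x + 1)^4.

{M1}: invariant factors x - 2, (x - 2)^3.

{M2}: invariant factors x - 2, x - 2, (x - 2)^2.

{M3, M4}: invariant factors x - 5, x - 5, (x - 5)^2.

{M5}: invariant factors (x + 1)^2, (x + 1)^2.

Matrices are similar if and only if their invariant-factor lists agree; the partition into similarity classes is {M1}, {M2}, {M3, M4}, {M5}.

4 classes: {M1}, {M2}, {M3, M4}, {M5}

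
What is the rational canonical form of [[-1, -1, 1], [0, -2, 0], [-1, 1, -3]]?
R = [[-2, 0, 0], [0, 0, -4], [0, 1, -4]]

The invariant factors of A (the non-unit diagonal entries of the Smith normal form of xI - A over ℚ[x]) are x + 2, (x + 2)^2, each dividing the next. The characteristic polynomial is their product, (x + 2)^3.

The rational canonical form is the block-diagonal matrix of companion matrices C(f_i):
R = [[-2, 0, 0], [0, 0, -4], [0, 1, -4]].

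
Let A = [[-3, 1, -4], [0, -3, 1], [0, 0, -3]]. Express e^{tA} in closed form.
A has Jordan form J = [[-3, 1, 0], [0, -3, 1], [0, 0, -3]] with A = PJP^{-1}, so e^{tA} = P e^{tJ} P^{-1}.

For a Jordan block J_k(λ), e^{tJ_k(λ)} = e^{λt} · (I + tN + t^2 N^2/2! + ... + t^{k-1} N^{k-1}/(k-1)!) where N is the nilpotent superdiagonal part.

Assembling the blocks and conjugating back gives the entries of e^{tA} as shown above.

e^{tA} = [[e^{-3*t}, t*e^{-3*t}, t*(t - 8)*e^{-3*t}/2], [0, e^{-3*t}, t*e^{-3*t}], [0, 0, e^{-3*t}]]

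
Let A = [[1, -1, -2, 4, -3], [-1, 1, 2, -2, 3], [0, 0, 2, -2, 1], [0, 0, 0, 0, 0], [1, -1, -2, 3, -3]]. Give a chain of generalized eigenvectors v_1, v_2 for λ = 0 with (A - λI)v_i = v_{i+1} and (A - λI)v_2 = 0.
We seek v_1 ∈ ker(A^2) \ ker(A), then set v_{i+1} = A v_i.

One such chain is v_1 = [[1, 0, 0, 0, 1]]^T, v_2 = [[-2, 2, 1, 0, -2]]^T. Check: A v_2 = [[0, 0, 0, 0, 0]]^T = 0.

v_1 = [[1, 0, 0, 0, 1]]^T, v_2 = [[-2, 2, 1, 0, -2]]^T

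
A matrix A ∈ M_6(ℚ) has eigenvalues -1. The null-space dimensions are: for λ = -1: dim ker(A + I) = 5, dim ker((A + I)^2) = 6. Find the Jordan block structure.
λ = -1: successive nullity increments [5, 1] count blocks of size ≥ k; block sizes are [2, 1, 1, 1, 1].

Jordan blocks: (-1, 2), (-1, 1), (-1, 1), (-1, 1), (-1, 1)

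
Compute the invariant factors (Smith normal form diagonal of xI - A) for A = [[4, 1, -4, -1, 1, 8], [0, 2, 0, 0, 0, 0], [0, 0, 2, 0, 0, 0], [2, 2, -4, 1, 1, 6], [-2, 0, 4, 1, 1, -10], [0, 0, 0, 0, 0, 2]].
The Jordan structure of A has elementary divisors (x - 2)^2, (x - 2)^2, (x - 2), (x - 2). Arranging the block sizes at each eigenvalue in decreasing order and taking row products gives the invariant factors.

Invariant factors (smallest first, each dividing the next): x - 2, x - 2, (x - 2)^2, (x - 2)^2.

Check: the last factor (x - 2)^2 is the minimal polynomial, and the product (x - 2)^6 is the characteristic polynomial.

x - 2, x - 2, (x - 2)^2, (x - 2)^2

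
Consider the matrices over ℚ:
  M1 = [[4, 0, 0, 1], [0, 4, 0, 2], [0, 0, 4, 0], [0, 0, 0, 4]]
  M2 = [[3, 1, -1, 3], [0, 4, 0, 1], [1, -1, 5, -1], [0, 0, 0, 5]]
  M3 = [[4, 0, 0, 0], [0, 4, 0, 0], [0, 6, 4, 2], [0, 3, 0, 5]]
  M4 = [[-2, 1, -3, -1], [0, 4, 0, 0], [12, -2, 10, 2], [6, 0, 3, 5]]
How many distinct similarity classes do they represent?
Characteristic polynomials: χ_{M1} = (x - 4)^4, χ_{M2} = (x - 5)(x - 4)^3, χ_{M3} = (x - 5)(x - 4)^3, χ_{M4} = (x - 5)(x - 4)^3.

{M1}: invariant factors x - 4, x - 4, (x - 4)^2.

{M2, M4}: invariant factors x - 4, (x - 5)(x - 4)^2.

{M3}: invariant factors x - 4, x - 4, (x - 5)(x - 4).

Matrices are similar if and only if their invariant-factor lists agree; the partition into similarity classes is {M1}, {M2, M4}, {M3}.

3 classes: {M1}, {M2, M4}, {M3}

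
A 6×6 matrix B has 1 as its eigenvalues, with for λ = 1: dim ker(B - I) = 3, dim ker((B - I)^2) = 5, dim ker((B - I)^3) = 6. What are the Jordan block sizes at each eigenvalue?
λ = 1: successive nullity increments [3, 2, 1] count blocks of size ≥ k; block sizes are [3, 2, 1].

Jordan blocks: (1, 3), (1, 2), (1, 1)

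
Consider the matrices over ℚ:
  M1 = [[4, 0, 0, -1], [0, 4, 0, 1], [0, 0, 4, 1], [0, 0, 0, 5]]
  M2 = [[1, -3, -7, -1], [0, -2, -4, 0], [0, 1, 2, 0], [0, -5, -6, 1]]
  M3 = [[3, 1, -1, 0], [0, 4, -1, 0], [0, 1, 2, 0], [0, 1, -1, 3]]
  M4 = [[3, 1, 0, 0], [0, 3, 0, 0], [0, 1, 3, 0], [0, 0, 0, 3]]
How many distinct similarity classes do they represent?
Characteristic polynomials: χ_{M1} = (x - 5)(x - 4)^3, χ_{M2} = x^2(x - 1)^2, χ_{M3} = (x - 3)^4, χ_{M4} = (x - 3)^4.

{M1}: invariant factors x - 4, x - 4, (x - 5)(x - 4).

{M2}: invariant factors x^2(x - 1)^2.

{M3, M4}: invariant factors x - 3, x - 3, (x - 3)^2.

Matrices are similar if and only if their invariant-factor lists agree; the partition into similarity classes is {M1}, {M2}, {M3, M4}.

3 classes: {M1}, {M2}, {M3, M4}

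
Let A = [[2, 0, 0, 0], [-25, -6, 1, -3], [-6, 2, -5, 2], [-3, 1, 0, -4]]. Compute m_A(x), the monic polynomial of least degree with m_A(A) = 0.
The characteristic polynomial factors as (x - 2)(x + 5)^3. The minimal polynomial is ∏(x - λ)^{k_λ} where k_λ is the size of the largest Jordan block at λ.

For λ = -5: rank(A + 5I) = 3, and the largest Jordan block has size 3 (the smallest k with rank((A + 5I)^k) = rank((A + 5I)^(k+1))).
For λ = 2: rank(A - 2I) = 3, and the largest Jordan block has size 1 (the smallest k with rank((A - 2I)^k) = rank((A - 2I)^(k+1))).

So m_A(x) = (x - 2)(x + 5)^3.

m_A(x) = (x - 2)(x + 5)^3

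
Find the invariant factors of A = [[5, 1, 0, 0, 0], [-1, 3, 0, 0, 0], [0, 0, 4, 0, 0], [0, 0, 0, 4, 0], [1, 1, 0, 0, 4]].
The Jordan structure of A has elementary divisors (x - 4)^2, (x - 4), (x - 4), (x - 4). Arranging the block sizes at each eigenvalue in decreasing order and taking row products gives the invariant factors.

Invariant factors (smallest first, each dividing the next): x - 4, x - 4, x - 4, (x - 4)^2.

Check: the last factor (x - 4)^2 is the minimal polynomial, and the product (x - 4)^5 is the characteristic polynomial.

x - 4, x - 4, x - 4, (x - 4)^2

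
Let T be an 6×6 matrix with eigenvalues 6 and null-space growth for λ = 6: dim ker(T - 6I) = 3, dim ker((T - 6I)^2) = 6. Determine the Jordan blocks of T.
λ = 6: successive nullity increments [3, 3] count blocks of size ≥ k; block sizes are [2, 2, 2].

Jordan blocks: (6, 2), (6, 2), (6, 2)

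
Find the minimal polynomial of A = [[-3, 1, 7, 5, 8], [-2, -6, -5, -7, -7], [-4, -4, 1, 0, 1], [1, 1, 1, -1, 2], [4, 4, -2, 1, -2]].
The characteristic polynomial factors as (x + 1)^3(x + 4)^2. The minimal polynomial is ∏(x - λ)^{k_λ} where k_λ is the size of the largest Jordan block at λ.

For λ = -4: rank(A + 4I) = 3, and the largest Jordan block has size 1 (the smallest k with rank((A + 4I)^k) = rank((A + 4I)^(k+1))).
For λ = -1: rank(A + I) = 4, and the largest Jordan block has size 3 (the smallest k with rank((A + I)^k) = rank((A + I)^(k+1))).

So m_A(x) = (x + 1)^3(x + 4).

m_A(x) = (x + 1)^3(x + 4)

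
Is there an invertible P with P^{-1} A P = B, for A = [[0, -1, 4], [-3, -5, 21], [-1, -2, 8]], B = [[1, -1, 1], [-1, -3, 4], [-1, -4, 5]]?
Two matrices over a field are similar if and only if they have the same invariant factors.

Both A and B have characteristic polynomial (x - 1)^3 and minimal polynomial (x - 1)^3. Computing further, both have invariant factors (x - 1)^3. Hence A and B are similar.

Yes.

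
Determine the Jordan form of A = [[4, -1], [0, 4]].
The characteristic polynomial is det(xI - A) = (x - 4)^2, so the eigenvalues are 4 (algebraic multiplicity 2).

For λ = 4: rank(A - 4I) = 1, rank((A - 4I)^2) = 0. The eigenspace has dimension 2 - 1 = 1, so there is 1 Jordan block; the rank sequence gives block sizes [2].

Assembling the blocks gives the Jordan form J above.

J = [[4, 1], [0, 4]]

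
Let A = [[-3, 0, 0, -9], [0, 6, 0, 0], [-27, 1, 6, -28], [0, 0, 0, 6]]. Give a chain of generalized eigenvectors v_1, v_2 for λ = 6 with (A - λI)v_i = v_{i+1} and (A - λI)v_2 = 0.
v_1 = [[0, 1, 0, 0]]^T, v_2 = [[0, 0, 1, 0]]^T

We seek v_1 ∈ ker((A - 6I)^2) \ ker(A - 6I), then set v_{i+1} = (A - 6I) v_i.

One such chain is v_1 = [[0, 1, 0, 0]]^T, v_2 = [[0, 0, 1, 0]]^T. Check: (A - 6I) v_2 = [[0, 0, 0, 0]]^T = 0.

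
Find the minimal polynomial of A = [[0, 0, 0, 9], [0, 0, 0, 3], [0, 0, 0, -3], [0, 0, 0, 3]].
m_A(x) = x(x - 3)

The characteristic polynomial factors as x^3(x - 3). The minimal polynomial is ∏(x - λ)^{k_λ} where k_λ is the size of the largest Jordan block at λ.

For λ = 0: rank(A) = 1, and the largest Jordan block has size 1 (the smallest k with rank(A^k) = rank(A^(k+1))).
For λ = 3: rank(A - 3I) = 3, and the largest Jordan block has size 1 (the smallest k with rank((A - 3I)^k) = rank((A - 3I)^(k+1))).

So m_A(x) = x(x - 3).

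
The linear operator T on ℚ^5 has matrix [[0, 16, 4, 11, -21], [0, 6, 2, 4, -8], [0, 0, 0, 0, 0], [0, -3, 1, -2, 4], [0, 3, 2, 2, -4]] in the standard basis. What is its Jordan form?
J = [[0, 1, 0, 0, 0], [0, 0, 1, 0, 0], [0, 0, 0, 0, 0], [0, 0, 0, 0, 1], [0, 0, 0, 0, 0]]

The characteristic polynomial is det(xI - A) = x^5, so the eigenvalues are 0 (algebraic multiplicity 5).

For λ = 0: rank(A) = 3, rank(A^2) = 1, rank(A^3) = 0. The eigenspace has dimension 5 - 3 = 2, so there are 2 Jordan blocks; the rank sequence gives block sizes [3, 2].

Assembling the blocks gives the Jordan form J above.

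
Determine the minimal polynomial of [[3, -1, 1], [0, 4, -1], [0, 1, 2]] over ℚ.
m_A(x) = (x - 3)^2

The characteristic polynomial factors as (x - 3)^3. The minimal polynomial is ∏(x - λ)^{k_λ} where k_λ is the size of the largest Jordan block at λ.

For λ = 3: rank(A - 3I) = 1, and the largest Jordan block has size 2 (the smallest k with rank((A - 3I)^k) = rank((A - 3I)^(k+1))).

So m_A(x) = (x - 3)^2.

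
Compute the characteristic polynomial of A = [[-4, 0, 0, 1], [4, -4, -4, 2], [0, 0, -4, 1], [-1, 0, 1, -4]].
χ_A(x) = (x + 4)^4

xI - A = [[x + 4, 0, 0, -1], [-4, x + 4, 4, -2], [0, 0, x + 4, -1], [1, 0, -1, x + 4]].

Expanding det(xI - A) along the first row:
det(xI - A) = + (x + 4)·det([[x + 4, 4, -2], [0, x + 4, -1], [0, -1, x + 4]]) - (0)·det([[-4, 4, -2], [0, x + 4, -1], [1, -1, x + 4]]) + (0)·det([[-4, x + 4, -2], [0, 0, -1], [1, 0, x + 4]]) - (-1)·det([[-4, x + 4, 4], [0, 0, x + 4], [1, 0, -1]]).

Evaluating gives χ_A(x) = x^4 + 16x^3 + 96x^2 + 256x + 256 = (x + 4)^4.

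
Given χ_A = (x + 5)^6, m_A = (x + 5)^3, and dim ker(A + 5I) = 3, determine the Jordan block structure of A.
λ = -5: algebraic multiplicity 6 (exponent in χ_A), largest block size 3 (exponent in m_A), 3 blocks (geometric multiplicity). These force block sizes [3, 2, 1].

Jordan blocks: (-5, 3), (-5, 2), (-5, 1)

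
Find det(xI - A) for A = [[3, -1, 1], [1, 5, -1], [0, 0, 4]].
χ_A(x) = (x - 4)^3

xI - A = [[x - 3, 1, -1], [-1, x - 5, 1], [0, 0, x - 4]].

Expanding det(xI - A) along the first row:
det(xI - A) = + (x - 3)·det([[x - 5, 1], [0, x - 4]]) - (1)·det([[-1, 1], [0, x - 4]]) + (-1)·det([[-1, x - 5], [0, 0]]).

Evaluating gives χ_A(x) = x^3 - 12x^2 + 48x - 64 = (x - 4)^3.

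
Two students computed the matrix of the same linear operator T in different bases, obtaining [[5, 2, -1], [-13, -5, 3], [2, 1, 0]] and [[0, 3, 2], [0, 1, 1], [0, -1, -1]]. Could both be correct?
Two matrices over a field are similar if and only if they have the same invariant factors.

Both A and B have characteristic polynomial x^3 and minimal polynomial x^3. Computing further, both have invariant factors x^3. Hence A and B are similar.

Yes.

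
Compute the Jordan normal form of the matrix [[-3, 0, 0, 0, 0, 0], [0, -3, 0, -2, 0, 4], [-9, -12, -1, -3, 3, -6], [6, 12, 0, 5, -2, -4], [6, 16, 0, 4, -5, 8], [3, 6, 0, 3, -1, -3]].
The characteristic polynomial is det(xI - A) = (x + 1)^4(x + 3)^2, so the eigenvalues are -3 (algebraic multiplicity 2), -1 (algebraic multiplicity 4).

For λ = -3: rank(A + 3I) = 4. The eigenspace has dimension 6 - 4 = 2, so there are 2 Jordan blocks; the rank sequence gives block sizes [1, 1].

For λ = -1: rank(A + I) = 3, rank((A + I)^2) = 2. The eigenspace has dimension 6 - 3 = 3, so there are 3 Jordan blocks; the rank sequence gives block sizes [2, 1, 1].

Assembling the blocks gives the Jordan form J above.

J = [[-3, 0, 0, 0, 0, 0], [0, -3, 0, 0, 0, 0], [0, 0, -1, 1, 0, 0], [0, 0, 0, -1, 0, 0], [0, 0, 0, 0, -1, 0], [0, 0, 0, 0, 0, -1]]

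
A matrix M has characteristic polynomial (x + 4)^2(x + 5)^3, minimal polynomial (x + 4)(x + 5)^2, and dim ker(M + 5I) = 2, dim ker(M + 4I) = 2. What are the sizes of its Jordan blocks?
Jordan blocks: (-5, 2), (-5, 1), (-4, 1), (-4, 1)

λ = -5: algebraic multiplicity 3 (exponent in χ_M), largest block size 2 (exponent in m_M), 2 blocks (geometric multiplicity). These force block sizes [2, 1].
λ = -4: algebraic multiplicity 2 (exponent in χ_M), largest block size 1 (exponent in m_M), 2 blocks (geometric multiplicity). These force block sizes [1, 1].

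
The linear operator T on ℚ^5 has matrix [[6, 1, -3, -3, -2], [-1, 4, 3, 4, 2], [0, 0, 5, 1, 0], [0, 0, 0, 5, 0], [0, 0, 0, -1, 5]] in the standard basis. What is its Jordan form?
The characteristic polynomial is det(xI - A) = (x - 5)^5, so the eigenvalues are 5 (algebraic multiplicity 5).

For λ = 5: rank(A - 5I) = 2, rank((A - 5I)^2) = 0. The eigenspace has dimension 5 - 2 = 3, so there are 3 Jordan blocks; the rank sequence gives block sizes [2, 2, 1].

Assembling the blocks gives the Jordan form J above.

J = [[5, 1, 0, 0, 0], [0, 5, 0, 0, 0], [0, 0, 5, 1, 0], [0, 0, 0, 5, 0], [0, 0, 0, 0, 5]]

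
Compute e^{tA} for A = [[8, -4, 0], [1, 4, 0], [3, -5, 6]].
A has Jordan form J = [[6, 1, 0], [0, 6, 1], [0, 0, 6]] with A = PJP^{-1}, so e^{tA} = P e^{tJ} P^{-1}.

For a Jordan block J_k(λ), e^{tJ_k(λ)} = e^{λt} · (I + tN + t^2 N^2/2! + ... + t^{k-1} N^{k-1}/(k-1)!) where N is the nilpotent superdiagonal part.

Assembling the blocks and conjugating back gives the entries of e^{tA} as shown above.

e^{tA} = [[(2*t + 1)*e^{6*t}, -4*t*e^{6*t}, 0], [t*e^{6*t}, (1 - 2*t)*e^{6*t}, 0], [t*(t + 6)*e^{6*t}/2, t*(-t - 5)*e^{6*t}, e^{6*t}]]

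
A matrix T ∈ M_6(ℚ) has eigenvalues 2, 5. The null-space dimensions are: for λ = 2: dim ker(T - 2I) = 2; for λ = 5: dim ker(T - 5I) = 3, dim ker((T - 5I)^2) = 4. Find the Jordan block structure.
Jordan blocks: (2, 1), (2, 1), (5, 2), (5, 1), (5, 1)

λ = 2: successive nullity increments [2] count blocks of size ≥ k; block sizes are [1, 1].
λ = 5: successive nullity increments [3, 1] count blocks of size ≥ k; block sizes are [2, 1, 1].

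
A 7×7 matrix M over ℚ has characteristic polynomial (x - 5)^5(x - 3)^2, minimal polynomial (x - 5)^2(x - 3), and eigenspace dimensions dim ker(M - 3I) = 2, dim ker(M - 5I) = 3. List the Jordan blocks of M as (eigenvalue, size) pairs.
Jordan blocks: (3, 1), (3, 1), (5, 2), (5, 2), (5, 1)

λ = 3: algebraic multiplicity 2 (exponent in χ_M), largest block size 1 (exponent in m_M), 2 blocks (geometric multiplicity). These force block sizes [1, 1].
λ = 5: algebraic multiplicity 5 (exponent in χ_M), largest block size 2 (exponent in m_M), 3 blocks (geometric multiplicity). These force block sizes [2, 2, 1].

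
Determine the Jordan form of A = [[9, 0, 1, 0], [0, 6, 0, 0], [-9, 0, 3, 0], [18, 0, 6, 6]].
J = [[6, 1, 0, 0], [0, 6, 0, 0], [0, 0, 6, 0], [0, 0, 0, 6]]

The characteristic polynomial is det(xI - A) = (x - 6)^4, so the eigenvalues are 6 (algebraic multiplicity 4).

For λ = 6: rank(A - 6I) = 1, rank((A - 6I)^2) = 0. The eigenspace has dimension 4 - 1 = 3, so there are 3 Jordan blocks; the rank sequence gives block sizes [2, 1, 1].

Assembling the blocks gives the Jordan form J above.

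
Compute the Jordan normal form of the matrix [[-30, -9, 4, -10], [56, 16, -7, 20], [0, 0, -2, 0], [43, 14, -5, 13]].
The characteristic polynomial is det(xI - A) = (x - 3)(x + 2)^3, so the eigenvalues are -2 (algebraic multiplicity 3), 3 (algebraic multiplicity 1).

For λ = -2: rank(A + 2I) = 3, rank((A + 2I)^2) = 2, rank((A + 2I)^3) = 1. The eigenspace has dimension 4 - 3 = 1, so there is 1 Jordan block; the rank sequence gives block sizes [3].

For λ = 3: algebraic multiplicity 1 gives one 1×1 block.

Assembling the blocks gives the Jordan form J above.

J = [[-2, 1, 0, 0], [0, -2, 1, 0], [0, 0, -2, 0], [0, 0, 0, 3]]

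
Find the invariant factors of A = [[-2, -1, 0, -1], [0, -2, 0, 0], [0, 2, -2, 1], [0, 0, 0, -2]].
(x + 2)^2, (x + 2)^2

The Jordan structure of A has elementary divisors (x + 2)^2, (x + 2)^2. Arranging the block sizes at each eigenvalue in decreasing order and taking row products gives the invariant factors.

Invariant factors (smallest first, each dividing the next): (x + 2)^2, (x + 2)^2.

Check: the last factor (x + 2)^2 is the minimal polynomial, and the product (x + 2)^4 is the characteristic polynomial.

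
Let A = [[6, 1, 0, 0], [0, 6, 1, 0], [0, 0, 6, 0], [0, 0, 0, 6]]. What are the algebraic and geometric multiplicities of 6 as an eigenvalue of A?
algebraic multiplicity 4, geometric multiplicity 2

The characteristic polynomial is (x - 6)^4, so the factor x - 6 appears with exponent 4: the algebraic multiplicity is 4.

rank(A - 6I) = 2, so the eigenspace has dimension 4 - 2 = 2: the geometric multiplicity is 2.

Since 2 < 4, A is not diagonalizable.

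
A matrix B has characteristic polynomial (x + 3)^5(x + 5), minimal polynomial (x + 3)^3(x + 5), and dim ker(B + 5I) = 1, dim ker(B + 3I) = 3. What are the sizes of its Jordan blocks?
λ = -5: algebraic multiplicity 1 (exponent in χ_B), largest block size 1 (exponent in m_B), 1 block (geometric multiplicity). This forces block sizes [1].
λ = -3: algebraic multiplicity 5 (exponent in χ_B), largest block size 3 (exponent in m_B), 3 blocks (geometric multiplicity). These force block sizes [3, 1, 1].

Jordan blocks: (-5, 1), (-3, 3), (-3, 1), (-3, 1)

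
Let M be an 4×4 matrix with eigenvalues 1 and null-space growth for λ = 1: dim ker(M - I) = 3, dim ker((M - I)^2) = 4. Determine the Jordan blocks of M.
Jordan blocks: (1, 2), (1, 1), (1, 1)

λ = 1: successive nullity increments [3, 1] count blocks of size ≥ k; block sizes are [2, 1, 1].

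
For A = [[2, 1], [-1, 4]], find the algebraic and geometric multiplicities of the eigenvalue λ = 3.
The characteristic polynomial is (x - 3)^2, so the factor x - 3 appears with exponent 2: the algebraic multiplicity is 2.

rank(A - 3I) = 1, so the eigenspace has dimension 2 - 1 = 1: the geometric multiplicity is 1.

Since 1 < 2, A is not diagonalizable.

algebraic multiplicity 2, geometric multiplicity 1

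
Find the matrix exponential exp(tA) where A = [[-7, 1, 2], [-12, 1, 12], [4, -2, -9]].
A has Jordan form J = [[-5, 1, 0], [0, -5, 0], [0, 0, -5]] with A = PJP^{-1}, so e^{tA} = P e^{tJ} P^{-1}.

For a Jordan block J_k(λ), e^{tJ_k(λ)} = e^{λt} · (I + tN + t^2 N^2/2! + ... + t^{k-1} N^{k-1}/(k-1)!) where N is the nilpotent superdiagonal part.

Assembling the blocks and conjugating back gives the entries of e^{tA} as shown above.

e^{tA} = [[(1 - 2*t)*e^{-5*t}, t*e^{-5*t}, 2*t*e^{-5*t}], [-12*t*e^{-5*t}, (6*t + 1)*e^{-5*t}, 12*t*e^{-5*t}], [4*t*e^{-5*t}, -2*t*e^{-5*t}, (1 - 4*t)*e^{-5*t}]]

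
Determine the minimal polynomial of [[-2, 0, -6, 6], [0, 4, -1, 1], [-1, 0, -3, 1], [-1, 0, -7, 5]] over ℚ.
m_A(x) = (x - 4)^2(x + 2)^2

The characteristic polynomial factors as (x - 4)^2(x + 2)^2. The minimal polynomial is ∏(x - λ)^{k_λ} where k_λ is the size of the largest Jordan block at λ.

For λ = -2: rank(A + 2I) = 3, and the largest Jordan block has size 2 (the smallest k with rank((A + 2I)^k) = rank((A + 2I)^(k+1))).
For λ = 4: rank(A - 4I) = 3, and the largest Jordan block has size 2 (the smallest k with rank((A - 4I)^k) = rank((A - 4I)^(k+1))).

So m_A(x) = (x - 4)^2(x + 2)^2.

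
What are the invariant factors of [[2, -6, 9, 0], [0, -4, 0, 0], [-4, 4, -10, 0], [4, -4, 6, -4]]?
x + 4, x + 4, (x + 4)^2

The Jordan structure of A has elementary divisors (x + 4)^2, (x + 4), (x + 4). Arranging the block sizes at each eigenvalue in decreasing order and taking row products gives the invariant factors.

Invariant factors (smallest first, each dividing the next): x + 4, x + 4, (x + 4)^2.

Check: the last factor (x + 4)^2 is the minimal polynomial, and the product (x + 4)^4 is the characteristic polynomial.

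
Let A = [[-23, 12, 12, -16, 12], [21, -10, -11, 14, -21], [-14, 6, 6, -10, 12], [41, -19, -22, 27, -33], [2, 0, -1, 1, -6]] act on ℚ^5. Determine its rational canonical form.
R = [[-3, 0, 0, 0, 0], [0, 0, 0, 0, -12], [0, 1, 0, 0, -1], [0, 0, 1, 0, 1], [0, 0, 0, 1, -3]]

The invariant factors of A (the non-unit diagonal entries of the Smith normal form of xI - A over ℚ[x]) are x + 3, (x + 3)(x^3 - x + 4), each dividing the next. The characteristic polynomial is their product, (x + 3)^2(x^3 - x + 4).

The rational canonical form is the block-diagonal matrix of companion matrices C(f_i):
R = [[-3, 0, 0, 0, 0], [0, 0, 0, 0, -12], [0, 1, 0, 0, -1], [0, 0, 1, 0, 1], [0, 0, 0, 1, -3]].

Note the characteristic polynomial does not split into linear factors over ℚ, so A has no Jordan form over ℚ; the rational canonical form exists over any field.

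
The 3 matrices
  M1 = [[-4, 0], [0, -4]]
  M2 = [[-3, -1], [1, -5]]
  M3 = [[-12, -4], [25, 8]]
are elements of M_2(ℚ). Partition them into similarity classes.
Characteristic polynomials: χ_{M1} = (x + 4)^2, χ_{M2} = (x + 4)^2, χ_{M3} = (x + 2)^2.

{M1}: invariant factors x + 4, x + 4.

{M2}: invariant factors (x + 4)^2.

{M3}: invariant factors (x + 2)^2.

Matrices are similar if and only if their invariant-factor lists agree; the partition into similarity classes is {M1}, {M2}, {M3}.

3 classes: {M1}, {M2}, {M3}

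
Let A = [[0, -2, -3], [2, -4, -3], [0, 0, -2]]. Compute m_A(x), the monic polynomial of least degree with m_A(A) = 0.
The characteristic polynomial factors as (x + 2)^3. The minimal polynomial is ∏(x - λ)^{k_λ} where k_λ is the size of the largest Jordan block at λ.

For λ = -2: rank(A + 2I) = 1, and the largest Jordan block has size 2 (the smallest k with rank((A + 2I)^k) = rank((A + 2I)^(k+1))).

So m_A(x) = (x + 2)^2.

m_A(x) = (x + 2)^2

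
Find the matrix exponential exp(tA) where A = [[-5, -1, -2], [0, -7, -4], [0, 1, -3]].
e^{tA} = [[e^{-5*t}, -t*e^{-5*t}, -2*t*e^{-5*t}], [0, (1 - 2*t)*e^{-5*t}, -4*t*e^{-5*t}], [0, t*e^{-5*t}, (2*t + 1)*e^{-5*t}]]

A has Jordan form J = [[-5, 1, 0], [0, -5, 0], [0, 0, -5]] with A = PJP^{-1}, so e^{tA} = P e^{tJ} P^{-1}.

For a Jordan block J_k(λ), e^{tJ_k(λ)} = e^{λt} · (I + tN + t^2 N^2/2! + ... + t^{k-1} N^{k-1}/(k-1)!) where N is the nilpotent superdiagonal part.

Assembling the blocks and conjugating back gives the entries of e^{tA} as shown above.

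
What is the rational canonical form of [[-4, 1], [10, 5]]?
The invariant factors of A (the non-unit diagonal entries of the Smith normal form of xI - A over ℚ[x]) are (x - 6)(x + 5), each dividing the next. The characteristic polynomial is their product, (x - 6)(x + 5).

The rational canonical form is the block-diagonal matrix of companion matrices C(f_i):
R = [[0, 30], [1, 1]].

R = [[0, 30], [1, 1]]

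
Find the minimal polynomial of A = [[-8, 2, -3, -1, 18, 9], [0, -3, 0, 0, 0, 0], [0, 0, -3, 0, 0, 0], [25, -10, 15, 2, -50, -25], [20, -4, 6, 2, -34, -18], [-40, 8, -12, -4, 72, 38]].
m_A(x) = (x - 2)(x + 3)^2

The characteristic polynomial factors as (x - 2)^2(x + 3)^4. The minimal polynomial is ∏(x - λ)^{k_λ} where k_λ is the size of the largest Jordan block at λ.

For λ = -3: rank(A + 3I) = 3, and the largest Jordan block has size 2 (the smallest k with rank((A + 3I)^k) = rank((A + 3I)^(k+1))).
For λ = 2: rank(A - 2I) = 4, and the largest Jordan block has size 1 (the smallest k with rank((A - 2I)^k) = rank((A - 2I)^(k+1))).

So m_A(x) = (x - 2)(x + 3)^2.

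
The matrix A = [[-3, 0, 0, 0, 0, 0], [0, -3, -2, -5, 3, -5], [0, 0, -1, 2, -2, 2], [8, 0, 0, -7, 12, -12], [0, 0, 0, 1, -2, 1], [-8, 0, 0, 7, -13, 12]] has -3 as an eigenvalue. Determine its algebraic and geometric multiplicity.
algebraic multiplicity 2, geometric multiplicity 2

The characteristic polynomial is (x - 5)(x + 1)^3(x + 3)^2, so the factor x + 3 appears with exponent 2: the algebraic multiplicity is 2.

rank(A + 3I) = 4, so the eigenspace has dimension 6 - 4 = 2: the geometric multiplicity is 2.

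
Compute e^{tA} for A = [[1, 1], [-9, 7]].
e^{tA} = [[(1 - 3*t)*e^{4*t}, t*e^{4*t}], [-9*t*e^{4*t}, (3*t + 1)*e^{4*t}]]

A has Jordan form J = [[4, 1], [0, 4]] with A = PJP^{-1}, so e^{tA} = P e^{tJ} P^{-1}.

For a Jordan block J_k(λ), e^{tJ_k(λ)} = e^{λt} · (I + tN + t^2 N^2/2! + ... + t^{k-1} N^{k-1}/(k-1)!) where N is the nilpotent superdiagonal part.

Assembling the blocks and conjugating back gives the entries of e^{tA} as shown above.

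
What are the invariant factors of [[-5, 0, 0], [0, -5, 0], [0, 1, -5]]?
x + 5, (x + 5)^2

The Jordan structure of A has elementary divisors (x + 5)^2, (x + 5). Arranging the block sizes at each eigenvalue in decreasing order and taking row products gives the invariant factors.

Invariant factors (smallest first, each dividing the next): x + 5, (x + 5)^2.

Check: the last factor (x + 5)^2 is the minimal polynomial, and the product (x + 5)^3 is the characteristic polynomial.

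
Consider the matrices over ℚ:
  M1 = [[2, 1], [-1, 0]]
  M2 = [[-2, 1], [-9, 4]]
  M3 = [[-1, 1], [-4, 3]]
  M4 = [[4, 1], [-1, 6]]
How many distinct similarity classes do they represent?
Characteristic polynomials: χ_{M1} = (x - 1)^2, χ_{M2} = (x - 1)^2, χ_{M3} = (x - 1)^2, χ_{M4} = (x - 5)^2.

{M1, M2, M3}: invariant factors (x - 1)^2.

{M4}: invariant factors (x - 5)^2.

Matrices are similar if and only if their invariant-factor lists agree; the partition into similarity classes is {M1, M2, M3}, {M4}.

2 classes: {M1, M2, M3}, {M4}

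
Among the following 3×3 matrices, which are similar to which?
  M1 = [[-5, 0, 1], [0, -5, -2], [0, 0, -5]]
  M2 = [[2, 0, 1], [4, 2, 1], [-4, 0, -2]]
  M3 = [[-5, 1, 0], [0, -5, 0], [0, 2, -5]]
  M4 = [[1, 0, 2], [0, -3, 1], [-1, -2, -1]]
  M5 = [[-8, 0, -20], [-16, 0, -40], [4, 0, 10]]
4 classes: {M1, M3}, {M2}, {M4}, {M5}

Characteristic polynomials: χ_{M1} = (x + 5)^3, χ_{M2} = x^2(x - 2), χ_{M3} = (x + 5)^3, χ_{M4} = (x + 1)^3, χ_{M5} = x^2(x - 2).

{M1, M3}: invariant factors x + 5, (x + 5)^2.

{M2}: invariant factors x^2(x - 2).

{M4}: invariant factors (x + 1)^3.

{M5}: invariant factors x, x(x - 2).

Matrices are similar if and only if their invariant-factor lists agree; the partition into similarity classes is {M1, M3}, {M2}, {M4}, {M5}.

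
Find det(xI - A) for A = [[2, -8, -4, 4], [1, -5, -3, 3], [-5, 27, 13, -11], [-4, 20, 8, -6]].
χ_A(x) = x^2(x - 2)^2

xI - A = [[x - 2, 8, 4, -4], [-1, x + 5, 3, -3], [5, -27, x - 13, 11], [4, -20, -8, x + 6]].

Expanding det(xI - A) along the first row:
det(xI - A) = + (x - 2)·det([[x + 5, 3, -3], [-27, x - 13, 11], [-20, -8, x + 6]]) - (8)·det([[-1, 3, -3], [5, x - 13, 11], [4, -8, x + 6]]) + (4)·det([[-1, x + 5, -3], [5, -27, 11], [4, -20, x + 6]]) - (-4)·det([[-1, x + 5, 3], [5, -27, x - 13], [4, -20, -8]]).

Evaluating gives χ_A(x) = x^4 - 4x^3 + 4x^2 = x^2(x - 2)^2.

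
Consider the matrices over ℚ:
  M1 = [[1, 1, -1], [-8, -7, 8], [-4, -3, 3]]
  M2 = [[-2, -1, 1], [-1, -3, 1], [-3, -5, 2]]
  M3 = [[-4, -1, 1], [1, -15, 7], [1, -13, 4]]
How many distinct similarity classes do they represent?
2 classes: {M1, M2}, {M3}

Characteristic polynomials: χ_{M1} = (x + 1)^3, χ_{M2} = (x + 1)^3, χ_{M3} = (x + 5)^3.

{M1, M2}: invariant factors (x + 1)^3.

{M3}: invariant factors (x + 5)^3.

Matrices are similar if and only if their invariant-factor lists agree; the partition into similarity classes is {M1, M2}, {M3}.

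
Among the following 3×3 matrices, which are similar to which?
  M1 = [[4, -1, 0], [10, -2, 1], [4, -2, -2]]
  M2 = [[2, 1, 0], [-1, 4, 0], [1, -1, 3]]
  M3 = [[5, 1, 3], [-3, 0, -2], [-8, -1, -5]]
Characteristic polynomials: χ_{M1} = x^3, χ_{M2} = (x - 3)^3, χ_{M3} = x^3.

{M1, M3}: invariant factors x^3.

{M2}: invariant factors x - 3, (x - 3)^2.

Matrices are similar if and only if their invariant-factor lists agree; the partition into similarity classes is {M1, M3}, {M2}.

2 classes: {M1, M3}, {M2}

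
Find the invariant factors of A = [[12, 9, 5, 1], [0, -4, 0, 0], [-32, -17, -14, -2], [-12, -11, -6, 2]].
The Jordan structure of A has elementary divisors (x + 4)^2, (x - 2)^2. Arranging the block sizes at each eigenvalue in decreasing order and taking row products gives the invariant factors.

Invariant factors (smallest first, each dividing the next): (x - 2)^2(x + 4)^2.

Check: the last factor (x - 2)^2(x + 4)^2 is the minimal polynomial, and the product (x - 2)^2(x + 4)^2 is the characteristic polynomial.

(x - 2)^2(x + 4)^2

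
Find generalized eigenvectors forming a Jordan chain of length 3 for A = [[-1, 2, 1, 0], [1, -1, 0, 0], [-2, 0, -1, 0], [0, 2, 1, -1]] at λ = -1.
v_1 = [[-2, 4, -7, 0]]^T, v_2 = [[1, -2, 4, 1]]^T, v_3 = [[0, 1, -2, 0]]^T

We seek v_1 ∈ ker((A + I)^3) \ ker((A + I)^2), then set v_{i+1} = (A + I) v_i.

One such chain is v_1 = [[-2, 4, -7, 0]]^T, v_2 = [[1, -2, 4, 1]]^T, v_3 = [[0, 1, -2, 0]]^T. Check: (A + I) v_3 = [[0, 0, 0, 0]]^T = 0.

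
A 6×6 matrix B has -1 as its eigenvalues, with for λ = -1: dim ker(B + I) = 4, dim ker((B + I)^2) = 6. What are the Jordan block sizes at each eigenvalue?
Jordan blocks: (-1, 2), (-1, 2), (-1, 1), (-1, 1)

λ = -1: successive nullity increments [4, 2] count blocks of size ≥ k; block sizes are [2, 2, 1, 1].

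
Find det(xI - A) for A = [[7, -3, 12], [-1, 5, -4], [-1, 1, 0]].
χ_A(x) = (x - 4)^3

xI - A = [[x - 7, 3, -12], [1, x - 5, 4], [1, -1, x]].

Expanding det(xI - A) along the first row:
det(xI - A) = + (x - 7)·det([[x - 5, 4], [-1, x]]) - (3)·det([[1, 4], [1, x]]) + (-12)·det([[1, x - 5], [1, -1]]).

Evaluating gives χ_A(x) = x^3 - 12x^2 + 48x - 64 = (x - 4)^3.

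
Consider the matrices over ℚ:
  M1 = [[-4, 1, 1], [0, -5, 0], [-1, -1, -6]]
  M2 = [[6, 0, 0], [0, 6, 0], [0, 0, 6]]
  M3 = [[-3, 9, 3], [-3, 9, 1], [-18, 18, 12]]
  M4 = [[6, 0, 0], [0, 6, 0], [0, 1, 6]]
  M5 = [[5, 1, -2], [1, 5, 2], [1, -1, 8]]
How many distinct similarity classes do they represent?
3 classes: {M1}, {M2}, {M3, M4, M5}

Characteristic polynomials: χ_{M1} = (x + 5)^3, χ_{M2} = (x - 6)^3, χ_{M3} = (x - 6)^3, χ_{M4} = (x - 6)^3, χ_{M5} = (x - 6)^3.

{M1}: invariant factors x + 5, (x + 5)^2.

{M2}: invariant factors x - 6, x - 6, x - 6.

{M3, M4, M5}: invariant factors x - 6, (x - 6)^2.

Matrices are similar if and only if their invariant-factor lists agree; the partition into similarity classes is {M1}, {M2}, {M3, M4, M5}.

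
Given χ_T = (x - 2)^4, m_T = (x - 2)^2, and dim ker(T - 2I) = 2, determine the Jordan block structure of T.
Jordan blocks: (2, 2), (2, 2)

λ = 2: algebraic multiplicity 4 (exponent in χ_T), largest block size 2 (exponent in m_T), 2 blocks (geometric multiplicity). These force block sizes [2, 2].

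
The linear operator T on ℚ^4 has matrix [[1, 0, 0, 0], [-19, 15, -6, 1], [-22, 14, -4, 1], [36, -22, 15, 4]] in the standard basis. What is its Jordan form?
The characteristic polynomial is det(xI - A) = (x - 5)^3(x - 1), so the eigenvalues are 1 (algebraic multiplicity 1), 5 (algebraic multiplicity 3).

For λ = 1: algebraic multiplicity 1 gives one 1×1 block.

For λ = 5: rank(A - 5I) = 3, rank((A - 5I)^2) = 2, rank((A - 5I)^3) = 1. The eigenspace has dimension 4 - 3 = 1, so there is 1 Jordan block; the rank sequence gives block sizes [3].

Assembling the blocks gives the Jordan form J above.

J = [[1, 0, 0, 0], [0, 5, 1, 0], [0, 0, 5, 1], [0, 0, 0, 5]]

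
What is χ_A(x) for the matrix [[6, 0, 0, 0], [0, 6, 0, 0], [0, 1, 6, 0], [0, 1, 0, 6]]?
χ_A(x) = (x - 6)^4

xI - A = [[x - 6, 0, 0, 0], [0, x - 6, 0, 0], [0, -1, x - 6, 0], [0, -1, 0, x - 6]].

Expanding det(xI - A) along the first row:
det(xI - A) = + (x - 6)·det([[x - 6, 0, 0], [-1, x - 6, 0], [-1, 0, x - 6]]) - (0)·det([[0, 0, 0], [0, x - 6, 0], [0, 0, x - 6]]) + (0)·det([[0, x - 6, 0], [0, -1, 0], [0, -1, x - 6]]) - (0)·det([[0, x - 6, 0], [0, -1, x - 6], [0, -1, 0]]).

Evaluating gives χ_A(x) = x^4 - 24x^3 + 216x^2 - 864x + 1296 = (x - 6)^4.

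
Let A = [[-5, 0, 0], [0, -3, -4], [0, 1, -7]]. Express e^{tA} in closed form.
A has Jordan form J = [[-5, 1, 0], [0, -5, 0], [0, 0, -5]] with A = PJP^{-1}, so e^{tA} = P e^{tJ} P^{-1}.

For a Jordan block J_k(λ), e^{tJ_k(λ)} = e^{λt} · (I + tN + t^2 N^2/2! + ... + t^{k-1} N^{k-1}/(k-1)!) where N is the nilpotent superdiagonal part.

Assembling the blocks and conjugating back gives the entries of e^{tA} as shown above.

e^{tA} = [[e^{-5*t}, 0, 0], [0, (2*t + 1)*e^{-5*t}, -4*t*e^{-5*t}], [0, t*e^{-5*t}, (1 - 2*t)*e^{-5*t}]]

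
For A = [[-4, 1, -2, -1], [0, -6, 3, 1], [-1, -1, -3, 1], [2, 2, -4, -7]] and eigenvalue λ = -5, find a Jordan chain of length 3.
We seek v_1 ∈ ker((A + 5I)^3) \ ker((A + 5I)^2), then set v_{i+1} = (A + 5I) v_i.

One such chain is v_1 = [[0, 2, 1, -2]]^T, v_2 = [[2, -1, -2, 4]]^T, v_3 = [[1, -1, -1, 2]]^T. Check: (A + 5I) v_3 = [[0, 0, 0, 0]]^T = 0.

v_1 = [[0, 2, 1, -2]]^T, v_2 = [[2, -1, -2, 4]]^T, v_3 = [[1, -1, -1, 2]]^T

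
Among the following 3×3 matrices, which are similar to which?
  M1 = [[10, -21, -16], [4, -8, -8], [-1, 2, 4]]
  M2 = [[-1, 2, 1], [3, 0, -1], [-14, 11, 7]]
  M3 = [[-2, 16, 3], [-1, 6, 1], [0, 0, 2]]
1 class: {M1, M2, M3}

Characteristic polynomials: χ_{M1} = (x - 2)^3, χ_{M2} = (x - 2)^3, χ_{M3} = (x - 2)^3.

{M1, M2, M3}: invariant factors (x - 2)^3.

Matrices are similar if and only if their invariant-factor lists agree; the partition into similarity classes is {M1, M2, M3}.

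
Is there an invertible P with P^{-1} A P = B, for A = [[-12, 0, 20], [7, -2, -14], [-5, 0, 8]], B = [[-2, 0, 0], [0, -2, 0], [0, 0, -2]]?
Both have characteristic polynomial (x + 2)^3, but the minimal polynomial of A is (x + 2)^2 while the minimal polynomial of B is x + 2. The minimal polynomial is a similarity invariant, so A and B are not similar.

No.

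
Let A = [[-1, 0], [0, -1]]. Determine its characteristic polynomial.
χ_A(x) = (x + 1)^2

xI - A = [[x + 1, 0], [0, x + 1]].

Expanding det(xI - A) along the first row:
det(xI - A) = + (x + 1)·det([[x + 1]]) - (0)·det([[0]]).

Evaluating gives χ_A(x) = x^2 + 2x + 1 = (x + 1)^2.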